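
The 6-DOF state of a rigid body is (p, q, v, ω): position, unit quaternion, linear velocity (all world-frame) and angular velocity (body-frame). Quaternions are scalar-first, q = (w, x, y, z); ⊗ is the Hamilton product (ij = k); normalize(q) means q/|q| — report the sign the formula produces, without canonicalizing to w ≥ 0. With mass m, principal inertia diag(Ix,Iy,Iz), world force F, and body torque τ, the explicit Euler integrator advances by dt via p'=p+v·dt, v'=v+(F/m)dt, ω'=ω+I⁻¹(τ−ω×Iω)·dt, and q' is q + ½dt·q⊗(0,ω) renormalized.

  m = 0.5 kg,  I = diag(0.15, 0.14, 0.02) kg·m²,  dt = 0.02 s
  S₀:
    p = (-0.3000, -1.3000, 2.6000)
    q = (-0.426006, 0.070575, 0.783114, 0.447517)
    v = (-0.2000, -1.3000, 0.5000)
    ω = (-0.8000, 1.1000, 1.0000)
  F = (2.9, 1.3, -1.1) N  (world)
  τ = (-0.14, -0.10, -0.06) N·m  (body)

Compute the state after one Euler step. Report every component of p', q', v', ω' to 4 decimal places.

a = F/m = (5.8000, 2.6000, -2.2000)
p + v·dt = (-0.3040, -1.3260, 2.6100)
new velocity v' = (-0.0840, -1.2480, 0.4560)
gyro term ω×Iω = (-0.1320, -0.1040, 0.0088)
α = I⁻¹(τ − ω×Iω) = (-0.0533, 0.0286, -3.4400)
new body rate ω' = (-0.8011, 1.1006, 0.9312)
q⊗(0,ω) = (-1.2524824, 0.6316501, -0.8971952, 0.2781177)
q' = normalize(q + ½dt·q⊗(0,ω)) = (-0.4385, 0.0769, 0.7740, 0.4502)

p' = (-0.3040, -1.3260, 2.6100)
q' = (-0.4385, 0.0769, 0.7740, 0.4502)
v' = (-0.0840, -1.2480, 0.4560)
ω' = (-0.8011, 1.1006, 0.9312)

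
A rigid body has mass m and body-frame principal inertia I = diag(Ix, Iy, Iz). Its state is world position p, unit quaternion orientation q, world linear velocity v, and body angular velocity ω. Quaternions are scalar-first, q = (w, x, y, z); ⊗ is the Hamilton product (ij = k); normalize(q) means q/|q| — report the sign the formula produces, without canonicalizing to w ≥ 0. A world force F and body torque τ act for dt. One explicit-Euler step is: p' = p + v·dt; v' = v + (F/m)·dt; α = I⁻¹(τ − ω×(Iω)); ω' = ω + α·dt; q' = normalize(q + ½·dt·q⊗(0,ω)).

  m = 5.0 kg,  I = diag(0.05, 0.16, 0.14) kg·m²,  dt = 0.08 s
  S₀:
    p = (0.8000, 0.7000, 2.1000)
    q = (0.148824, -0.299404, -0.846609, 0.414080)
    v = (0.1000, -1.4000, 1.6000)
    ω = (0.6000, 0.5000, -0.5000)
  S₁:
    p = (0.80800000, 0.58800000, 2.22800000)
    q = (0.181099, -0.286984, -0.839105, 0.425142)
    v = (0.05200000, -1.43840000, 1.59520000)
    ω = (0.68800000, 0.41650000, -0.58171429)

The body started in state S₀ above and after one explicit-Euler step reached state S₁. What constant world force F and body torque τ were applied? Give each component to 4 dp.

ω₁ − ω₀ = (0.08800000, -0.08350000, -0.08171429)
applied torque τ = (0.0600, -0.1400, -0.1100)
v₁ − v₀ = (-0.04800000, -0.03840000, -0.00480000)
F = m·Δv/dt = (-3.0000, -2.4000, -0.3000)

F = (-3.0000, -2.4000, -0.3000)
τ = (0.0600, -0.1400, -0.1100)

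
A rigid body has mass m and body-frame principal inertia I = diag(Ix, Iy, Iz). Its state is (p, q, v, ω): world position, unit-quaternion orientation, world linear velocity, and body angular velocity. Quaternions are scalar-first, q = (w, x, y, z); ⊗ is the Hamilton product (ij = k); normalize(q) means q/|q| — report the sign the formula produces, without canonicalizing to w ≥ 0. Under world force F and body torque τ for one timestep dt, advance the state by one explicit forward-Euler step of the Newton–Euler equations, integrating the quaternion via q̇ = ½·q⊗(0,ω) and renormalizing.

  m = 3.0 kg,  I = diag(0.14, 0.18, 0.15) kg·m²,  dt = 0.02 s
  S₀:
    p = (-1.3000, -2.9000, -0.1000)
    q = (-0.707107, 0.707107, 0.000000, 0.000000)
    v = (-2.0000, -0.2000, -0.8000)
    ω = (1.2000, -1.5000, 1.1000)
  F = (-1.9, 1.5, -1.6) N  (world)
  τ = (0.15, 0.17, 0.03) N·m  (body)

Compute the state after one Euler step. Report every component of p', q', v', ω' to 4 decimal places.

p' = (-1.3400, -2.9040, -0.1160)
q' = (-0.7154, 0.6985, 0.0028, -0.0184)
v' = (-2.0127, -0.1900, -0.8107)
ω' = (1.2144, -1.4796, 1.1136)

precession coupling ω×(Iω) = (0.0495, -0.0132, -0.0720)
(τ − ω×Iω)/I = (0.7179, 1.0178, 0.6800)
ω + α·dt = (1.2144, -1.4796, 1.1136)
2q̇ = q⊗(0,ω) = (-0.8485284, -0.8485284, 0.2828428, -1.8384782)
q + ½dt·q⊗(0,ω), renormalized = (-0.7154, 0.6985, 0.0028, -0.0184)
p + v·dt = (-1.3400, -2.9040, -0.1160)
new velocity v' = (-2.0127, -0.1900, -0.8107)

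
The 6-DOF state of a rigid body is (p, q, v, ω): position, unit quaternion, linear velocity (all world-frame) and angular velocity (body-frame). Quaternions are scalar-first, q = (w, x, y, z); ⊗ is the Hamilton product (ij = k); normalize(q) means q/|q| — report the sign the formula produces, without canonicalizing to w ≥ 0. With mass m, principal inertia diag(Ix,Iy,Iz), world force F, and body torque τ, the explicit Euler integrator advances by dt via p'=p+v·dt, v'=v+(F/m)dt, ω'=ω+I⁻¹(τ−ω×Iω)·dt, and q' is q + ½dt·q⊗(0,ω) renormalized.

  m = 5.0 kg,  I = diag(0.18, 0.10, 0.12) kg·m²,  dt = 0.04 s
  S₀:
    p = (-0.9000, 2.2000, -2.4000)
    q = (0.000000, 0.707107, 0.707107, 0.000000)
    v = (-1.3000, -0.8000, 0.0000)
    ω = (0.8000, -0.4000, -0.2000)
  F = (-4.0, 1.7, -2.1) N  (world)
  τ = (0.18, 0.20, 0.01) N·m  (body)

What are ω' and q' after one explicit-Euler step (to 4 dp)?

ω' = (0.8396, -0.3162, -0.2052)
q' = (-0.0057, 0.7042, 0.7098, -0.0170)

precession coupling ω×(Iω) = (0.0016, -0.0096, 0.0256)
(τ − ω×Iω)/I = (0.9911, 2.0960, -0.1300)
new body rate ω' = (0.8396, -0.3162, -0.2052)
2q̇ = q⊗(0,ω) = (-0.2828428, -0.1414214, 0.1414214, -0.8485284)
q + ½dt·q⊗(0,ω), renormalized = (-0.0057, 0.7042, 0.7098, -0.0170)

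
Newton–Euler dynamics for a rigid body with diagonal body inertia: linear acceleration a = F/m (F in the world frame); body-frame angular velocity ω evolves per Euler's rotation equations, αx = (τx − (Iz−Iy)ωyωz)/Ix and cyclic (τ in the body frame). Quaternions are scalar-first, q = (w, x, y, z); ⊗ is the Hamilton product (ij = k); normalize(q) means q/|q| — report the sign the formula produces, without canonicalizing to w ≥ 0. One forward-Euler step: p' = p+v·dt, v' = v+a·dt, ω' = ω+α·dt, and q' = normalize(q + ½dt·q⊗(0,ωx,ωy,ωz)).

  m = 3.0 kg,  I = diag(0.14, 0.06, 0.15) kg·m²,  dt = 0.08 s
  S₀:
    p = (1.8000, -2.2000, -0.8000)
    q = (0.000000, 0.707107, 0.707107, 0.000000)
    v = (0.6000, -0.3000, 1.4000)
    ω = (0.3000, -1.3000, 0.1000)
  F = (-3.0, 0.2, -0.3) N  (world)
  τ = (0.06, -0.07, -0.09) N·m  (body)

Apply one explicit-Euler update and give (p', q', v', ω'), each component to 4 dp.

p' = (1.8480, -2.2240, -0.6880)
q' = (0.0282, 0.7089, 0.7033, -0.0452)
v' = (0.5200, -0.2947, 1.3920)
ω' = (0.3410, -1.3929, 0.0354)

p + v·dt = (1.8480, -2.2240, -0.6880)
v' = v + a·dt = (0.5200, -0.2947, 1.3920)
α = I⁻¹(τ − ω×Iω) = (0.5121, -1.1617, -0.8080)
ω' = ω + α·dt = (0.3410, -1.3929, 0.0354)
2q̇ = q⊗(0,ω) = (0.7071070, 0.0707107, -0.0707107, -1.1313712)
q' = normalize(q + ½dt·q⊗(0,ω)) = (0.0282, 0.7089, 0.7033, -0.0452)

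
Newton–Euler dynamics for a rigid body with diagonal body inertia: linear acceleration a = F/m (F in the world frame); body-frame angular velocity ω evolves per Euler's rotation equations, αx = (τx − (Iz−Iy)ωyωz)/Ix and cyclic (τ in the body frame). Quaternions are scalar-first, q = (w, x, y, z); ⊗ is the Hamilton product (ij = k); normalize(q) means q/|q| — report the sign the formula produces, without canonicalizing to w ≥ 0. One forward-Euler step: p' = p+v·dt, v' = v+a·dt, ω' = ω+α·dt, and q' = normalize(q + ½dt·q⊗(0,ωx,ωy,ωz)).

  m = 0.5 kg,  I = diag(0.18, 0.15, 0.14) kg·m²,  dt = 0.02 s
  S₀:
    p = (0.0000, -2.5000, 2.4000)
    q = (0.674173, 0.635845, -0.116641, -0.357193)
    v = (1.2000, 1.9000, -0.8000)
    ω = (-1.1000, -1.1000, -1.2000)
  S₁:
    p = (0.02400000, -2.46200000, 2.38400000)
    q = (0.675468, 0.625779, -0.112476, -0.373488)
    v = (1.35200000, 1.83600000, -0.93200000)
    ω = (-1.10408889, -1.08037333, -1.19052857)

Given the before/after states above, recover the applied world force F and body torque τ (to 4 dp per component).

F = (3.8000, -1.6000, -3.3000)
τ = (-0.0500, 0.2000, 0.0300)

ω₁ − ω₀ = (-0.00408889, 0.01962667, 0.00947143)
applied torque τ = (-0.0500, 0.2000, 0.0300)
Δv = v₁−v₀ = (0.15200000, -0.06400000, -0.13200000)
m·(v₁−v₀)/dt = (3.8000, -1.6000, -3.3000)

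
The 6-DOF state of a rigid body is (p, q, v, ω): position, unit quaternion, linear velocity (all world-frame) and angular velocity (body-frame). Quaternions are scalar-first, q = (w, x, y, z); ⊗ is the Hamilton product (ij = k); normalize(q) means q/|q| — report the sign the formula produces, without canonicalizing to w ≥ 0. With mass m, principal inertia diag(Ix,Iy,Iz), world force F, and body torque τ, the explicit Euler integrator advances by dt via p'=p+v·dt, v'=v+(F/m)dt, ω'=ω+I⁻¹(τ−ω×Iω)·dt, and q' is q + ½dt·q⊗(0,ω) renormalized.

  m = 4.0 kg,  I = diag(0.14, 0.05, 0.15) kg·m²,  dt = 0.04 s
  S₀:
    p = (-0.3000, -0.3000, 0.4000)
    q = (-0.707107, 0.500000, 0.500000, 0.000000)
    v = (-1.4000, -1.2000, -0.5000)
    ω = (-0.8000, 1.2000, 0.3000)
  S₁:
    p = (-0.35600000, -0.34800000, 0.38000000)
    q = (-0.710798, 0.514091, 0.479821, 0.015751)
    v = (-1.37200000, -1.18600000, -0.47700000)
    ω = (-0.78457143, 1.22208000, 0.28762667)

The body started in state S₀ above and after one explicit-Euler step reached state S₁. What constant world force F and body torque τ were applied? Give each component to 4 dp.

v₁ − v₀ = (0.02800000, 0.01400000, 0.02300000)
m·(v₁−v₀)/dt = (2.8000, 1.4000, 2.3000)
rate change Δω = (0.01542857, 0.02208000, -0.01237333)
I·α + gyro = (0.0900, 0.0300, 0.0400)

F = (2.8000, 1.4000, 2.3000)
τ = (0.0900, 0.0300, 0.0400)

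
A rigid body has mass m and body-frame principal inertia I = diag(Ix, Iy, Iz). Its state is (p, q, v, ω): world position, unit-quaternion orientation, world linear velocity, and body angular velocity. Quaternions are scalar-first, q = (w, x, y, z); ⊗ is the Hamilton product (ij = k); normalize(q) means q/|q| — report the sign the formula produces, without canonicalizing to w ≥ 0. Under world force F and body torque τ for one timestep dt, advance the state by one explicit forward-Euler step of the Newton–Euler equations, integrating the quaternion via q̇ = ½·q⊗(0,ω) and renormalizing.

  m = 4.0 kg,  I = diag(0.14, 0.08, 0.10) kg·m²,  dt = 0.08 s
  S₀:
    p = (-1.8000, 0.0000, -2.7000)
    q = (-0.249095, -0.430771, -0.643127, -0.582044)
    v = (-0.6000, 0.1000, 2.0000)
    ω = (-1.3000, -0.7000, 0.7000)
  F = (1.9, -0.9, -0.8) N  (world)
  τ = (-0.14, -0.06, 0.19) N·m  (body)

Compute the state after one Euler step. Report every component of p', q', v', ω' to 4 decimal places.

p' = (-1.8480, 0.0080, -2.5400)
q' = (-0.2726, -0.4512, -0.5926, -0.6091)
v' = (-0.5620, 0.0820, 1.9840)
ω' = (-1.3744, -0.7236, 0.8957)

linear accel F/m = (0.4750, -0.2250, -0.2000)
p' = p + v·dt = (-1.8480, 0.0080, -2.5400)
v' = v + a·dt = (-0.5620, 0.0820, 1.9840)
gyro term ω×Iω = (-0.0098, -0.0364, -0.0546)
angular accel α = (-0.9300, -0.2950, 2.4460)
ω + α·dt = (-1.3744, -0.7236, 0.8957)
2q̇ = q⊗(0,ω) = (-0.6027604, -0.5337962, 1.2325634, -0.7088919)
updated quaternion q' = (-0.2726, -0.4512, -0.5926, -0.6091)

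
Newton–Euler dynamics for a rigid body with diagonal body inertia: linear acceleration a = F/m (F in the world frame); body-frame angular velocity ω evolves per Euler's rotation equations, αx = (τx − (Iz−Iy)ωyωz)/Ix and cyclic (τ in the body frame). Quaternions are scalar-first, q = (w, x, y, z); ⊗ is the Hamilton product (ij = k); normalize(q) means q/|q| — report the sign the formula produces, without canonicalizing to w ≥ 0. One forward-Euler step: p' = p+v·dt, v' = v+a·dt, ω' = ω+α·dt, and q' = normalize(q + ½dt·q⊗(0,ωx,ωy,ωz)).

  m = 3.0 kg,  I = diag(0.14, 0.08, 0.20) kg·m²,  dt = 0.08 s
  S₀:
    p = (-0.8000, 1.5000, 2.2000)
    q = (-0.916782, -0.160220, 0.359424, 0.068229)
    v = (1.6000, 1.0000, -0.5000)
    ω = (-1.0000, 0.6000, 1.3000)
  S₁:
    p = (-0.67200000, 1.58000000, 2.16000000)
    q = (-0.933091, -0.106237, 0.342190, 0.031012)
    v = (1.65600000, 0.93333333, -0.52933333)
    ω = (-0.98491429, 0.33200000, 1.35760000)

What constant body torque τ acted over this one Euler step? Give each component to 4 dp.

rate change Δω = (0.01508571, -0.26800000, 0.05760000)
precession coupling = (0.0936, 0.0780, 0.0360)
τ = I·(Δω/dt) + ω₀×(Iω₀) = (0.1200, -0.1900, 0.1800)

τ = (0.1200, -0.1900, 0.1800)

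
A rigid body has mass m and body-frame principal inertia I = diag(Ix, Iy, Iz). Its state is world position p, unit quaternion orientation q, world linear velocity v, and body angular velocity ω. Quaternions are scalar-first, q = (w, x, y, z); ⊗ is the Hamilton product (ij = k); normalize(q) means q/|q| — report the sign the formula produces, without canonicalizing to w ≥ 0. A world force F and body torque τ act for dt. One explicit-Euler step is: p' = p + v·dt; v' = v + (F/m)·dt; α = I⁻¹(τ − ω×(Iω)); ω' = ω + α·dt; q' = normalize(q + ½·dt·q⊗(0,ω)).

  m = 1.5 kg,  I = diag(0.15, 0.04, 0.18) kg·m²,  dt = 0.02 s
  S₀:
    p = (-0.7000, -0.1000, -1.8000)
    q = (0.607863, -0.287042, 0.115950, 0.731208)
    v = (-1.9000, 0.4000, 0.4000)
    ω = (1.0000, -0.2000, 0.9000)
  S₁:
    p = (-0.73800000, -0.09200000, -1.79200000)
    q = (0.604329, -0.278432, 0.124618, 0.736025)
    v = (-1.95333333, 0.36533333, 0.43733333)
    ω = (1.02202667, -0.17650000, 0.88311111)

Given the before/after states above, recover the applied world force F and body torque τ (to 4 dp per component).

F = (-4.0000, -2.6000, 2.8000)
τ = (0.1400, 0.0200, -0.1300)

Δω = ω₁−ω₀ = (0.02202667, 0.02350000, -0.01688889)
gyro term ω₀×Iω₀ = (-0.0252, -0.0270, 0.0220)
applied torque τ = (0.1400, 0.0200, -0.1300)
Δv = v₁−v₀ = (-0.05333333, -0.03466667, 0.03733333)
applied force F = (-4.0000, -2.6000, 2.8000)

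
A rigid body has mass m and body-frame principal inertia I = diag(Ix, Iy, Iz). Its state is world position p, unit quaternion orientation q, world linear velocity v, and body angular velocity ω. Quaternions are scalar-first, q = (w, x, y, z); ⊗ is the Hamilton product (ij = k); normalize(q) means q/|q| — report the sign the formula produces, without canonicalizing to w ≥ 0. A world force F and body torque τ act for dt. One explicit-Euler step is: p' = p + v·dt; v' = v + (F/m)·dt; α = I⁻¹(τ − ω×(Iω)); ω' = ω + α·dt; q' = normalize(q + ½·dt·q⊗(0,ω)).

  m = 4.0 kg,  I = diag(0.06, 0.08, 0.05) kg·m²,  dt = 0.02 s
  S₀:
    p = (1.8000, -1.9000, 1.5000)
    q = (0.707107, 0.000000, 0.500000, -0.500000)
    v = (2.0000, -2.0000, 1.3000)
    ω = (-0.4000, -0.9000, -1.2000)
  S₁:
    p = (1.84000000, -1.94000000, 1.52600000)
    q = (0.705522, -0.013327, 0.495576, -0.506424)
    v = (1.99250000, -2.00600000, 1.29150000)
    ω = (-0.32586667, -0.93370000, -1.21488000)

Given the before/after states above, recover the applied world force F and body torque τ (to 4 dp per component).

Δω = ω₁−ω₀ = (0.07413333, -0.03370000, -0.01488000)
gyro term ω₀×Iω₀ = (-0.0324, 0.0048, 0.0072)
applied torque τ = (0.1900, -0.1300, -0.0300)
velocity change Δv = (-0.00750000, -0.00600000, -0.00850000)
applied force F = (-1.5000, -1.2000, -1.7000)

F = (-1.5000, -1.2000, -1.7000)
τ = (0.1900, -0.1300, -0.0300)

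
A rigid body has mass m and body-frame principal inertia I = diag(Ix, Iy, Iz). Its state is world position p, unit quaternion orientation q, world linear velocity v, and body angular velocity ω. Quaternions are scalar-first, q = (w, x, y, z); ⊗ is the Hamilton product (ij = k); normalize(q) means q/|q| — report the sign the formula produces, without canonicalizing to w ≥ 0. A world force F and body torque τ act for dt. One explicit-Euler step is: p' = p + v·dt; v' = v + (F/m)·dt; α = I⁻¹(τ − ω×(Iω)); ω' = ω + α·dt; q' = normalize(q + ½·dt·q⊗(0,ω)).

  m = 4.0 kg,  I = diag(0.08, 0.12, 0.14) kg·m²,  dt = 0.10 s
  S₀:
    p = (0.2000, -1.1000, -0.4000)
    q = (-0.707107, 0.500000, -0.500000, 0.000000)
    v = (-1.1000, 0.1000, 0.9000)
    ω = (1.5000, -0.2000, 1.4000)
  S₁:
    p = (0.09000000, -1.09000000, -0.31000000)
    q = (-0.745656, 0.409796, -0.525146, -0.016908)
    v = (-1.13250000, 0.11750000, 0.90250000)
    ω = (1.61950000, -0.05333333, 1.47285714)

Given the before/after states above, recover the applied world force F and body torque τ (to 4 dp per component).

F = (-1.3000, 0.7000, 0.1000)
τ = (0.0900, 0.0500, 0.0900)

velocity change Δv = (-0.03250000, 0.01750000, 0.00250000)
applied force F = (-1.3000, 0.7000, 0.1000)
Δω = ω₁−ω₀ = (0.11950000, 0.14666667, 0.07285714)
gyro term ω₀×Iω₀ = (-0.0056, -0.1260, -0.0120)
τ = I·(Δω/dt) + ω₀×(Iω₀) = (0.0900, 0.0500, 0.0900)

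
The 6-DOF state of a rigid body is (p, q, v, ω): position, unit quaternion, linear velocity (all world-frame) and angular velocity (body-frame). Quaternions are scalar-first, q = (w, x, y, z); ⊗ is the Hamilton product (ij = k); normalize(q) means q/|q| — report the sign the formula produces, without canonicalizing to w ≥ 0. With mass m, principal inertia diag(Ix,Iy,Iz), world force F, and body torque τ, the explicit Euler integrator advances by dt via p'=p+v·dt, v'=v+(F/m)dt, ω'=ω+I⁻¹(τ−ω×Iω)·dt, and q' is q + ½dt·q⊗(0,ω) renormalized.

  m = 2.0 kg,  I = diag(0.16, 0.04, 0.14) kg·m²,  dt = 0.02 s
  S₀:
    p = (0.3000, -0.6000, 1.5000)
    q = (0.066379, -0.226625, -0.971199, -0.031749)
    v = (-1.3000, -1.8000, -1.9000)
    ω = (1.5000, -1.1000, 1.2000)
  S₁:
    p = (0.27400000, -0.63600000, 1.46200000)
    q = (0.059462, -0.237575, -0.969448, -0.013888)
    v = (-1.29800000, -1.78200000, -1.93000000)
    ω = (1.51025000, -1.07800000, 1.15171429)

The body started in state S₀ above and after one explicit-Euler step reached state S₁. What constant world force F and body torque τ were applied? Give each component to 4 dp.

F = (0.2000, 1.8000, -3.0000)
τ = (-0.0500, 0.0800, -0.1400)

velocity change Δv = (0.00200000, 0.01800000, -0.03000000)
m·(v₁−v₀)/dt = (0.2000, 1.8000, -3.0000)
ω₁ − ω₀ = (0.01025000, 0.02200000, -0.04828571)
precession coupling = (-0.1320, 0.0360, 0.1980)
τ = I·(Δω/dt) + ω₀×(Iω₀) = (-0.0500, 0.0800, -0.1400)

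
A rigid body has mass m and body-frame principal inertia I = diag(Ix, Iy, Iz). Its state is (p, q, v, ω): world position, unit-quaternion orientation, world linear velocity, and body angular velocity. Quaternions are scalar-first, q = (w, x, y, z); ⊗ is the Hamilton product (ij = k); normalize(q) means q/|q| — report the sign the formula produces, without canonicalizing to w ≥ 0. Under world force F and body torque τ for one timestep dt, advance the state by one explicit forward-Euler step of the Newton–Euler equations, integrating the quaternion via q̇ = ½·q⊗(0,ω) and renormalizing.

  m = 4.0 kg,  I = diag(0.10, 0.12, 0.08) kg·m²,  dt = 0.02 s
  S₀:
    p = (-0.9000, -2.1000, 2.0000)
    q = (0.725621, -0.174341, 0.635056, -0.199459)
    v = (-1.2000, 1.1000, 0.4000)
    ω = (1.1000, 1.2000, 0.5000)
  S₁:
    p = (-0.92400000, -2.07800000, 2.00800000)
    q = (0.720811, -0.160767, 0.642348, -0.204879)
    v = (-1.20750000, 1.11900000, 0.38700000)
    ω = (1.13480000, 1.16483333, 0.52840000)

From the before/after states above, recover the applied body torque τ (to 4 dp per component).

ω₁ − ω₀ = (0.03480000, -0.03516667, 0.02840000)
ω₀×(Iω₀) = (-0.0240, 0.0110, 0.0264)
τ = I·(Δω/dt) + ω₀×(Iω₀) = (0.1500, -0.2000, 0.1400)

τ = (0.1500, -0.2000, 0.1400)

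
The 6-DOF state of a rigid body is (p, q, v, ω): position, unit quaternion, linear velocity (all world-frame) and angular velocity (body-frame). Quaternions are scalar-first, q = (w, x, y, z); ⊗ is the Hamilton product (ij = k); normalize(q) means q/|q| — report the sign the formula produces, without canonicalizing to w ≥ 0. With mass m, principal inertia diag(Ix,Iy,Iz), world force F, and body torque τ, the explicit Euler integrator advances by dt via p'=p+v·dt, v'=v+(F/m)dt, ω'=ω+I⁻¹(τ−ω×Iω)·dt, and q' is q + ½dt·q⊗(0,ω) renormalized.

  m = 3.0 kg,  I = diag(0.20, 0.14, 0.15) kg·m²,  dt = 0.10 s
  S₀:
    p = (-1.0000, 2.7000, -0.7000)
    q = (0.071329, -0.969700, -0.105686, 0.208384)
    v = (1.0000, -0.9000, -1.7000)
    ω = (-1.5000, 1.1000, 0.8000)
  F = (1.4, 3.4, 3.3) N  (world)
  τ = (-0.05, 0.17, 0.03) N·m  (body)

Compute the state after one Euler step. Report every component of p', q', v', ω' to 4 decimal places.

p' = (-0.9000, 2.6100, -0.8700)
q' = (-0.0039, -0.9857, -0.0782, 0.1492)
v' = (1.0467, -0.7867, -1.5900)
ω' = (-1.5294, 1.2643, 0.7540)

(τ − ω×Iω)/I = (-0.2940, 1.6429, -0.4600)
new body rate ω' = (-1.5294, 1.2643, 0.7540)
q⊗(0,ω) = (-1.5050026, -0.4207647, 0.5416459, -1.1681358)
q' = normalize(q + ½dt·q⊗(0,ω)) = (-0.0039, -0.9857, -0.0782, 0.1492)
linear accel F/m = (0.4667, 1.1333, 1.1000)
new position p' = (-0.9000, 2.6100, -0.8700)
v + (F/m)dt = (1.0467, -0.7867, -1.5900)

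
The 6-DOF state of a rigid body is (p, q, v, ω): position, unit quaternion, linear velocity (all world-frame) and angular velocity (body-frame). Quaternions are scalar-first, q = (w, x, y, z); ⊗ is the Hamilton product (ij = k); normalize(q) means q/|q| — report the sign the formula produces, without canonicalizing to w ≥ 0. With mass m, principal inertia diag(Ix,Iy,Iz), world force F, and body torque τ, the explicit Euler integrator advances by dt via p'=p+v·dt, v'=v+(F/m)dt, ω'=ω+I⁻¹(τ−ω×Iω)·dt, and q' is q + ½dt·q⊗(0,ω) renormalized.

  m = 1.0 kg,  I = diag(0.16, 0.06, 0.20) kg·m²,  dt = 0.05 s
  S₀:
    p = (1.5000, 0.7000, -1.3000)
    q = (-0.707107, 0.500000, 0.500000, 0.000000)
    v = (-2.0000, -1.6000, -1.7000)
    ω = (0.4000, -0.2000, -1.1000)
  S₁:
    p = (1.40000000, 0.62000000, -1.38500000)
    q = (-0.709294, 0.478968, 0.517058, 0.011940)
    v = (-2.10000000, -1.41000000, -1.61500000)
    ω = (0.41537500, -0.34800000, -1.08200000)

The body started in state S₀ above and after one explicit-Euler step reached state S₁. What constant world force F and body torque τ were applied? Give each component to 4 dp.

F = (-2.0000, 3.8000, 1.7000)
τ = (0.0800, -0.1600, 0.0800)

Δω = ω₁−ω₀ = (0.01537500, -0.14800000, 0.01800000)
gyro term ω₀×Iω₀ = (0.0308, 0.0176, 0.0080)
τ = I·(Δω/dt) + ω₀×(Iω₀) = (0.0800, -0.1600, 0.0800)
v₁ − v₀ = (-0.10000000, 0.19000000, 0.08500000)
F = m·Δv/dt = (-2.0000, 3.8000, 1.7000)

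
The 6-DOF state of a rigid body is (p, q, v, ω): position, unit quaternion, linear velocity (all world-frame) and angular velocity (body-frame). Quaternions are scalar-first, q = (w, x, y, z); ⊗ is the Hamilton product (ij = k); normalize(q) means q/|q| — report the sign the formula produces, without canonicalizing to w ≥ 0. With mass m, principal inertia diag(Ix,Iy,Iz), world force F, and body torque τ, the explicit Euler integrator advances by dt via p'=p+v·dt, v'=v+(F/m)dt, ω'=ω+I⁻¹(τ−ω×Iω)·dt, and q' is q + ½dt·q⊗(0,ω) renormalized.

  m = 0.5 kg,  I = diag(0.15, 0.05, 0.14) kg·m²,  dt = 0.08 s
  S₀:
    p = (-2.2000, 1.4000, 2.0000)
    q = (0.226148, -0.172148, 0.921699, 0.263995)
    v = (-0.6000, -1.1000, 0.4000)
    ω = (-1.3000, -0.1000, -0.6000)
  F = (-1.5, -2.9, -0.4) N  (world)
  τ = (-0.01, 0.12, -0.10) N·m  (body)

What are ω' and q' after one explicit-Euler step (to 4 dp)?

ω' = (-1.3082, 0.0795, -0.6497)
q' = (0.2268, -0.2046, 0.9015, 0.3067)

(τ − ω×Iω)/I = (-0.1027, 2.2440, -0.6214)
ω + α·dt = (-1.3082, 0.0795, -0.6497)
Hamilton product q⊗(0,ω) = (0.0267745, -0.8206123, -0.4690971, 1.0797347)
q' = normalize(q + ½dt·q⊗(0,ω)) = (0.2268, -0.2046, 0.9015, 0.3067)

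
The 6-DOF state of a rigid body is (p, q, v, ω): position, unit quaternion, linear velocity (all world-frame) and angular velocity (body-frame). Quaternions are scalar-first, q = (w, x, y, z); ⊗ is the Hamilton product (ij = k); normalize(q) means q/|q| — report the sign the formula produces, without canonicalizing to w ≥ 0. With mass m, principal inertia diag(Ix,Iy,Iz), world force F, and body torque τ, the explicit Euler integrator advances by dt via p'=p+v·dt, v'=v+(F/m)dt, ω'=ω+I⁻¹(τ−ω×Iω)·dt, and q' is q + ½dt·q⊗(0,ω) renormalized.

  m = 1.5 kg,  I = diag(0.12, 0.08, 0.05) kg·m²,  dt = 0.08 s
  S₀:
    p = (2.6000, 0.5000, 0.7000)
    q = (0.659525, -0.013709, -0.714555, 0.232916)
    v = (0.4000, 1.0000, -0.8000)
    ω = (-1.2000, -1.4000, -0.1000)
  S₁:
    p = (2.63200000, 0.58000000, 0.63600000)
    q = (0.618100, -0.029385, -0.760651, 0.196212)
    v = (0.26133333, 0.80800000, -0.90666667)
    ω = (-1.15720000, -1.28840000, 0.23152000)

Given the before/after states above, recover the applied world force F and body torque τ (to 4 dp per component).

velocity change Δv = (-0.13866667, -0.19200000, -0.10666667)
m·(v₁−v₀)/dt = (-2.6000, -3.6000, -2.0000)
rate change Δω = (0.04280000, 0.11160000, 0.33152000)
precession coupling = (-0.0042, 0.0084, -0.0672)
τ = I·(Δω/dt) + ω₀×(Iω₀) = (0.0600, 0.1200, 0.1400)

F = (-2.6000, -3.6000, -2.0000)
τ = (0.0600, 0.1200, 0.1400)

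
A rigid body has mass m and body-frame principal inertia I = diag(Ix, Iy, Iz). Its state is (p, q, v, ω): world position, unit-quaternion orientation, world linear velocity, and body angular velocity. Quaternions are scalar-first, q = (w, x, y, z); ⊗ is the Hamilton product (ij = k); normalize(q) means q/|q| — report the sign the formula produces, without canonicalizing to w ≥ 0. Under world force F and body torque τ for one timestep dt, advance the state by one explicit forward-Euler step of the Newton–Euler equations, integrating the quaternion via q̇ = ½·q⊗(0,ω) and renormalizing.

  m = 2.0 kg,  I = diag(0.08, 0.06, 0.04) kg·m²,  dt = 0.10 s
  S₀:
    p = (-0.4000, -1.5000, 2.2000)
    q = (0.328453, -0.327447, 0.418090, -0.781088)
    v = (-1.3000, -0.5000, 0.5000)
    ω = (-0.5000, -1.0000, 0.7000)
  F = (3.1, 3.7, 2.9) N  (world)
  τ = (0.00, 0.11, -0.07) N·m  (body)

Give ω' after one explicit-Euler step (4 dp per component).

ω' = (-0.5175, -0.7933, 0.5500)

ω×(Iω) gyroscopic = (0.0140, -0.0140, -0.0100)
(τ − ω×Iω)/I = (-0.1750, 2.0667, -1.5000)
ω + α·dt = (-0.5175, -0.7933, 0.5500)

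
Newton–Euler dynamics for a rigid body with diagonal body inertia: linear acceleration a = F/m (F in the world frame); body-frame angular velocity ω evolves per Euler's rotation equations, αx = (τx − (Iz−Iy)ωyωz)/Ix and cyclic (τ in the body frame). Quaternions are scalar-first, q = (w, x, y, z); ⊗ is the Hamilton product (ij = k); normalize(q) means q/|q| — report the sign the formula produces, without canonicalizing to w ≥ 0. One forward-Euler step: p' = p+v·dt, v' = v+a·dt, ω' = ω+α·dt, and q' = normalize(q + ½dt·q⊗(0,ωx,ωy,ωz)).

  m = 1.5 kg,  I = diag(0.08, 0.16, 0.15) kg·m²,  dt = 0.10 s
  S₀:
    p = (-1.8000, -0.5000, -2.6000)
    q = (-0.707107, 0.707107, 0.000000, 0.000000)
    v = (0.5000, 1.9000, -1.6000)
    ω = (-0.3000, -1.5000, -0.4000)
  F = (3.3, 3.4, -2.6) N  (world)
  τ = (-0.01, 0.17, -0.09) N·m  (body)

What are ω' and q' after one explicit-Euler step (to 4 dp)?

ω' = (-0.3050, -1.3885, -0.4840)
q' = (-0.6943, 0.7155, 0.0670, -0.0388)

angular accel α = (-0.0500, 1.1150, -0.8400)
ω' = ω + α·dt = (-0.3050, -1.3885, -0.4840)
Hamilton product q⊗(0,ω) = (0.2121321, 0.2121321, 1.3435033, -0.7778177)
updated quaternion q' = (-0.6943, 0.7155, 0.0670, -0.0388)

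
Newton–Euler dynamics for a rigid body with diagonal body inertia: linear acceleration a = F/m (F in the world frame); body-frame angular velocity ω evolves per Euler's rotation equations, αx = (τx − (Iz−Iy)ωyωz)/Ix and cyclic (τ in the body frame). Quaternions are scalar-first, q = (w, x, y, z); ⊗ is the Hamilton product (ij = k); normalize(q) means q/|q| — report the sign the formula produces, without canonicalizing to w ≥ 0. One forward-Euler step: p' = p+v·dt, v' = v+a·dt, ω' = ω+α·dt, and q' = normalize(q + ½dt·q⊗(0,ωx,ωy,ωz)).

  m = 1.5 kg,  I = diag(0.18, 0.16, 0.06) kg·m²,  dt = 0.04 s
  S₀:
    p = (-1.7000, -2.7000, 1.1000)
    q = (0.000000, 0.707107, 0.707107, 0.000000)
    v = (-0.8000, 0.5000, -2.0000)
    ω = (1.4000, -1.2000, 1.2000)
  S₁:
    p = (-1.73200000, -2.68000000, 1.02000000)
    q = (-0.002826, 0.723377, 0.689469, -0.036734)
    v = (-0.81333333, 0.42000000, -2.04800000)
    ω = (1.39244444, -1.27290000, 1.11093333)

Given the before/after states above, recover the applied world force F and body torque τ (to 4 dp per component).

F = (-0.5000, -3.0000, -1.8000)
τ = (0.1100, -0.0900, -0.1000)

Δv = v₁−v₀ = (-0.01333333, -0.08000000, -0.04800000)
applied force F = (-0.5000, -3.0000, -1.8000)
rate change Δω = (-0.00755556, -0.07290000, -0.08906667)
gyro term ω₀×Iω₀ = (0.1440, 0.2016, 0.0336)
applied torque τ = (0.1100, -0.0900, -0.1000)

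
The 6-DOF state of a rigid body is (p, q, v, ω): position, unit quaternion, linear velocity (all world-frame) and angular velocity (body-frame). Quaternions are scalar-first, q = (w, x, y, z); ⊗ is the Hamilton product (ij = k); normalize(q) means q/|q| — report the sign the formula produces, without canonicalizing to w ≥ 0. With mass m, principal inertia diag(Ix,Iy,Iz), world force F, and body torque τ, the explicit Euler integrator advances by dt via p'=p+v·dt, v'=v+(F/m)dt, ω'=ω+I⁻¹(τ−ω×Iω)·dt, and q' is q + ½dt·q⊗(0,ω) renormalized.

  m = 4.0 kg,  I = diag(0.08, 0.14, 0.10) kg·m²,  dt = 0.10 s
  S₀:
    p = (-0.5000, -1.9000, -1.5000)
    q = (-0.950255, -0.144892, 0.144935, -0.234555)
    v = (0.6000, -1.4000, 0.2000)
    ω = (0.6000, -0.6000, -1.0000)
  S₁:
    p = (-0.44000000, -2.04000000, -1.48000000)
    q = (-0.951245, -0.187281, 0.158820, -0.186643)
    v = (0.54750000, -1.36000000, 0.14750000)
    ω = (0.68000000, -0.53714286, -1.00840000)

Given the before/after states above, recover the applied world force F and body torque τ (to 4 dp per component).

F = (-2.1000, 1.6000, -2.1000)
τ = (0.0400, 0.1000, -0.0300)

Δv = v₁−v₀ = (-0.05250000, 0.04000000, -0.05250000)
m·(v₁−v₀)/dt = (-2.1000, 1.6000, -2.1000)
ω₁ − ω₀ = (0.08000000, 0.06285714, -0.00840000)
precession coupling = (-0.0240, 0.0120, -0.0216)
τ = I·(Δω/dt) + ω₀×(Iω₀) = (0.0400, 0.1000, -0.0300)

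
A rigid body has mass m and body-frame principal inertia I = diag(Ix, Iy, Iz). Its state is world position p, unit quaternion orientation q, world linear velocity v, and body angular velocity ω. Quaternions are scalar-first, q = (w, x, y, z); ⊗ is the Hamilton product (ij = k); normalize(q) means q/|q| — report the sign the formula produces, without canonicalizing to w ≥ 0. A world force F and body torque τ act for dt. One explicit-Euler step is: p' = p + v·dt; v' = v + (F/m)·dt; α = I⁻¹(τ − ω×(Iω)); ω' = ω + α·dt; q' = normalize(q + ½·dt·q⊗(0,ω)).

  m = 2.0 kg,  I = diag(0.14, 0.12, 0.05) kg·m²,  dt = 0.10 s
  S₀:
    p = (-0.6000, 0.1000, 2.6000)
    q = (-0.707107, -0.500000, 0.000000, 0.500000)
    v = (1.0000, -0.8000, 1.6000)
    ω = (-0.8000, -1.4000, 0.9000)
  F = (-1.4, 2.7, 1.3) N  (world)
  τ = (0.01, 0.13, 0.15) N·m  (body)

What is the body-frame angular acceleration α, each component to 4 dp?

precession coupling ω×(Iω) = (0.0882, -0.0648, -0.0224)
α = I⁻¹(τ − ω×Iω) = (-0.5586, 1.6233, 3.4480)

α = (-0.5586, 1.6233, 3.4480)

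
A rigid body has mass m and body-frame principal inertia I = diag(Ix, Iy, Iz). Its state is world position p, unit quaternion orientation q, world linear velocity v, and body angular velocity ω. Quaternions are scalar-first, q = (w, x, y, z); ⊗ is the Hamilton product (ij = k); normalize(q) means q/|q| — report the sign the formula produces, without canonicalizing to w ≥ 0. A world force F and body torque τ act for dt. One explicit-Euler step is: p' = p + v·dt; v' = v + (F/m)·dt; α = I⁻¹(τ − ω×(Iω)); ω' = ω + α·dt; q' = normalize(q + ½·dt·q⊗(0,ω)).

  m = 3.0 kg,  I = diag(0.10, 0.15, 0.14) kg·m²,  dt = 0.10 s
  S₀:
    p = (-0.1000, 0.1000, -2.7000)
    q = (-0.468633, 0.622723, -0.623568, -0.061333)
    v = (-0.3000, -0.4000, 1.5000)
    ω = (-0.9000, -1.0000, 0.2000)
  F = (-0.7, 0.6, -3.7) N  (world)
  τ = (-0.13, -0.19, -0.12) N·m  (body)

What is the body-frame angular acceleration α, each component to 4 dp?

α = (-1.3200, -1.3147, -1.1786)

ω×(Iω) gyroscopic = (0.0020, 0.0072, 0.0450)
(τ − ω×Iω)/I = (-1.3200, -1.3147, -1.1786)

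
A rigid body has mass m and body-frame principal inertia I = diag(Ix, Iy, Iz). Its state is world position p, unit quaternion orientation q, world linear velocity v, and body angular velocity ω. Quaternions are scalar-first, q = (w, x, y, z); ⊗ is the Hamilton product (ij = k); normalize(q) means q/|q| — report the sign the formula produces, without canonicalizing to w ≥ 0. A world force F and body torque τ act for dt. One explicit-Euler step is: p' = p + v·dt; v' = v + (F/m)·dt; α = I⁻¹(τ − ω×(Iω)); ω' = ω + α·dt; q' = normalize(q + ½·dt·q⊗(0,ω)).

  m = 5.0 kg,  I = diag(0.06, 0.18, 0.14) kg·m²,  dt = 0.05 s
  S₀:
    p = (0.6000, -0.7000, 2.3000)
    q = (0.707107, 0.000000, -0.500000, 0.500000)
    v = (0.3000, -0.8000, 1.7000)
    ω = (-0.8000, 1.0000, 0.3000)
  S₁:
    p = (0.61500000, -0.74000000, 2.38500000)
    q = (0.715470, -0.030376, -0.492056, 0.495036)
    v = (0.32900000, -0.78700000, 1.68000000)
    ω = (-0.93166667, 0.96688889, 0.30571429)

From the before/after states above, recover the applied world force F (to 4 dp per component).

F = (2.9000, 1.3000, -2.0000)

v₁ − v₀ = (0.02900000, 0.01300000, -0.02000000)
applied force F = (2.9000, 1.3000, -2.0000)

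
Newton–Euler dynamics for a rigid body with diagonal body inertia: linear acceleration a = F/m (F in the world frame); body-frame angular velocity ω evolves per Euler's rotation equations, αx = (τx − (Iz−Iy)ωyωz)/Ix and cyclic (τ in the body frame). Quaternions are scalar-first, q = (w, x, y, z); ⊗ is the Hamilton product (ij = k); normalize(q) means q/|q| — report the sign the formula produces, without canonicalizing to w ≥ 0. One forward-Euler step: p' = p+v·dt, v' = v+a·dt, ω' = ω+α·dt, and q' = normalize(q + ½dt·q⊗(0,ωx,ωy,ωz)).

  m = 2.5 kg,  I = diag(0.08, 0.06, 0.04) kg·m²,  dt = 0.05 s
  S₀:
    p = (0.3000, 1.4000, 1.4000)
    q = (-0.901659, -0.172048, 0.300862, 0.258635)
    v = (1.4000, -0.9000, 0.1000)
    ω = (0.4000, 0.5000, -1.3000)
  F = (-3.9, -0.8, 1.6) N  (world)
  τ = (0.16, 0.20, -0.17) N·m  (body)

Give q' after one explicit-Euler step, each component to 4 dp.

q⊗(0,ω) = (0.2546137, -0.8811017, -0.5710379, 0.9657879)
q + ½dt·q⊗(0,ω), renormalized = (-0.8947, -0.1939, 0.2864, 0.2826)

q' = (-0.8947, -0.1939, 0.2864, 0.2826)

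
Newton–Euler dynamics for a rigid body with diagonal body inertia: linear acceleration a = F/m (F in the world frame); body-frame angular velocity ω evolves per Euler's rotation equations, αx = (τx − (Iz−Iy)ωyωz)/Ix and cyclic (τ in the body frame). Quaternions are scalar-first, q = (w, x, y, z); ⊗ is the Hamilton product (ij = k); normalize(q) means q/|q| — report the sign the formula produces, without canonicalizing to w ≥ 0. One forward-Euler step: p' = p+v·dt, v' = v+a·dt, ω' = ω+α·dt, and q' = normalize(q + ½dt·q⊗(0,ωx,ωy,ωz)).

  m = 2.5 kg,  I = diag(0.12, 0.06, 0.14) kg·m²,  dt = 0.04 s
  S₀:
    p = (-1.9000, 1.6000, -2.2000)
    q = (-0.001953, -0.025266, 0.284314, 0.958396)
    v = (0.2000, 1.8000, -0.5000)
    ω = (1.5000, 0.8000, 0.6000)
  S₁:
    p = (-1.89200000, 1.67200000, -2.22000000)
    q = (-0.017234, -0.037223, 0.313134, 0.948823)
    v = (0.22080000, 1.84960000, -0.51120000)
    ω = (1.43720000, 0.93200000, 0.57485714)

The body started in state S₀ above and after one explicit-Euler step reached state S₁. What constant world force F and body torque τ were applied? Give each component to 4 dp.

ω₁ − ω₀ = (-0.06280000, 0.13200000, -0.02514286)
precession coupling = (0.0384, -0.0180, -0.0720)
τ = I·(Δω/dt) + ω₀×(Iω₀) = (-0.1500, 0.1800, -0.1600)
Δv = v₁−v₀ = (0.02080000, 0.04960000, -0.01120000)
m·(v₁−v₀)/dt = (1.3000, 3.1000, -0.7000)

F = (1.3000, 3.1000, -0.7000)
τ = (-0.1500, 0.1800, -0.1600)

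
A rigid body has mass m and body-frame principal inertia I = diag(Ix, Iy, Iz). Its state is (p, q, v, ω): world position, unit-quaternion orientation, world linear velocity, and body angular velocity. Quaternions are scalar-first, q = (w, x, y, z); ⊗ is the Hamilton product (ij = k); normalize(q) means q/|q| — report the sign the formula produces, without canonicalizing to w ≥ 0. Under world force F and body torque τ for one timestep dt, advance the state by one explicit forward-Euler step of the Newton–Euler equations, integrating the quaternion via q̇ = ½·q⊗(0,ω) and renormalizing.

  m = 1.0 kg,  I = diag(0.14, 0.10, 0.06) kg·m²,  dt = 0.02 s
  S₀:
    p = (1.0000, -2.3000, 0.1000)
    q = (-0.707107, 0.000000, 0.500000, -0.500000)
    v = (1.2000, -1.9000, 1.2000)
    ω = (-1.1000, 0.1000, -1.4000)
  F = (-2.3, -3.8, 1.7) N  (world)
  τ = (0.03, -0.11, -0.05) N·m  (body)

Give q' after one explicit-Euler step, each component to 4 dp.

2q̇ = q⊗(0,ω) = (-0.7500000, 0.1278177, 0.4792893, 1.5399498)
q + ½dt·q⊗(0,ω), renormalized = (-0.7145, 0.0013, 0.5047, -0.4845)

q' = (-0.7145, 0.0013, 0.5047, -0.4845)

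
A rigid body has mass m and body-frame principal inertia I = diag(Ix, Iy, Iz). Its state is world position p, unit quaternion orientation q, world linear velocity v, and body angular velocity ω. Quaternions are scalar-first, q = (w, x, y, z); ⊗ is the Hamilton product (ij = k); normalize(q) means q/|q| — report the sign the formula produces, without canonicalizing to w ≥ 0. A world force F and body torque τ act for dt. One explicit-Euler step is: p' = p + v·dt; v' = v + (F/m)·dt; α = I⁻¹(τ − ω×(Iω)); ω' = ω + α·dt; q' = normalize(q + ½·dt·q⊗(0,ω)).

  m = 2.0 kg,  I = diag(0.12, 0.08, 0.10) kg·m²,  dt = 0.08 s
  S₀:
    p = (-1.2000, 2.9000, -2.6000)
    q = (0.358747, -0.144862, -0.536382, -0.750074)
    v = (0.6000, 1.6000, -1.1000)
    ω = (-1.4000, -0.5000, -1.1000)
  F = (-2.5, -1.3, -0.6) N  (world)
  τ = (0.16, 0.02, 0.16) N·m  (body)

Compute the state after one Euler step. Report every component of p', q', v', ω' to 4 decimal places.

precession coupling ω×(Iω) = (0.0110, 0.0308, -0.0280)
α = I⁻¹(τ − ω×Iω) = (1.2417, -0.1350, 1.8800)
new body rate ω' = (-1.3007, -0.5108, -0.9496)
q⊗(0,ω) = (-1.2960792, -0.2872626, 0.7113819, -1.0731255)
q' = normalize(q + ½dt·q⊗(0,ω)) = (0.3061, -0.1559, -0.5065, -0.7908)
a = (-1.2500, -0.6500, -0.3000)
p' = p + v·dt = (-1.1520, 3.0280, -2.6880)
new velocity v' = (0.5000, 1.5480, -1.1240)

p' = (-1.1520, 3.0280, -2.6880)
q' = (0.3061, -0.1559, -0.5065, -0.7908)
v' = (0.5000, 1.5480, -1.1240)
ω' = (-1.3007, -0.5108, -0.9496)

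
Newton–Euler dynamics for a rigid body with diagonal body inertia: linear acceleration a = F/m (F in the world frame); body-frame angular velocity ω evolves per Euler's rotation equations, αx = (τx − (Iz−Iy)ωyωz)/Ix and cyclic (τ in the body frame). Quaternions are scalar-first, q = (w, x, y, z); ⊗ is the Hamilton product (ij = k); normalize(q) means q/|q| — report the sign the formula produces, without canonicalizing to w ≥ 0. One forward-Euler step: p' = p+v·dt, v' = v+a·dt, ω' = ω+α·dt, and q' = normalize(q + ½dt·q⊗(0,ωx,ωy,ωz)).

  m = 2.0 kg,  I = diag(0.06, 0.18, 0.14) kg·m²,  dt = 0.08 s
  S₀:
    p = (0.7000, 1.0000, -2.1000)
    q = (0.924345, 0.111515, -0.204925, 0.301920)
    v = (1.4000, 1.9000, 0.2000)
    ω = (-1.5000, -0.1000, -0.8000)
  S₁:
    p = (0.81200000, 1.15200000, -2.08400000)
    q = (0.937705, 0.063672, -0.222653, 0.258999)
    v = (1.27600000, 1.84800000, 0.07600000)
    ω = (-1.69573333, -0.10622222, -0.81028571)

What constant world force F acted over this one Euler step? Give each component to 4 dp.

F = (-3.1000, -1.3000, -3.1000)

v₁ − v₀ = (-0.12400000, -0.05200000, -0.12400000)
m·(v₁−v₀)/dt = (-3.1000, -1.3000, -3.1000)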